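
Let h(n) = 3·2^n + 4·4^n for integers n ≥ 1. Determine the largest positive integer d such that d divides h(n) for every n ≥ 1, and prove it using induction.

Computing the first values: h(1) = 22 and h(2) = 76; gcd(22, 76) = 2, so d ≤ 2.
We prove 2 | 3·2^n + 4·4^n for all n ≥ 1 by induction on n.
For the base case n = 1: h(1) = 22 = 2·(11), so 2 | h(1).
Inductive step: assume the claim holds for n = m, i.e. 2 | h(m). Then
h(m+1) − 4·h(m) = (3·2^(m+1) + 4·4^(m+1)) − 4·(3·2^m + 4·4^m) = (3)·2^m·(2 − 4) = (-6)·2^m. Since 2 | h(m) by the inductive hypothesis, 2 | 4·h(m); and 2 | -6 since -6 = 2·-3. Therefore 2 | h(m+1).
Hence, by induction on n, the claim holds for every n ≥ 1.
Therefore the largest such d is 2.

d = 2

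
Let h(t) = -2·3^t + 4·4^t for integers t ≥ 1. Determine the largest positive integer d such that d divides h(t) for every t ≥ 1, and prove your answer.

Computing the first values: h(1) = 10 and h(2) = 46; gcd(10, 46) = 2, so d ≤ 2.
We prove 2 | -2·3^t + 4·4^t for all t ≥ 1 by induction on t.
Base step (t = 1): h(1) = 10 = 2·(5), so 2 | h(1).
For the inductive step, assume it holds for an arbitrary i ≥ 1, i.e. 2 | h(i). Then
h(i+1) − 4·h(i) = (-2·3^(i+1) + 4·4^(i+1)) − 4·(-2·3^i + 4·4^i) = (-2)·3^i·(3 − 4) = (2)·3^i. Since 2 | h(i) by the inductive hypothesis, 2 | 4·h(i); and 2 | 2 since 2 = 2·1. Therefore 2 | h(i+1).
Hence, by induction on t, the claim holds for every t ≥ 1.
Therefore the largest such d is 2.

d = 2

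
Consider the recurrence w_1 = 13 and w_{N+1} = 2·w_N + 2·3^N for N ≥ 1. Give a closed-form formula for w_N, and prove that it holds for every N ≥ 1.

Computing the first terms: w_1 = 13, w_2 = 32, w_3 = 82. This suggests w_N = 7·2^(N - 1) + 2·3^N.
For the base case N = 1: the formula gives 13 = 13 = w_1.
Inductive step: assume the claim holds for N = j, so w_j = 7·2^(j - 1) + 2·3^j.
Then w_{j+1} = 2·w_j + 2·3^j = 2·(7·2^(j - 1) + 2·3^j) + 2·3^j = 7·2^j + 2·3^(j + 1) = 7·2^((j+1) - 1) + 2·3^(j+1),
which is the claimed formula at N = j+1.
By induction, the statement is established for all N ≥ 1.

w_N = 7·2^(N - 1) + 2·3^N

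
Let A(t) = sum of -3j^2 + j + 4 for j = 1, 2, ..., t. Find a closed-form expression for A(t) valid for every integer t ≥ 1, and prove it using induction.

We claim A(t) = -t(t^2 + t - 4) for all t ≥ 1.
Base step (t = 1): A(1) = 2, and the closed form gives 2. They agree.
For the inductive step, assume it holds for an arbitrary j ≥ 1, so A(j) = j(-j^2 - j + 4).
Then A(j+1) = A(j) + (j - 3(j + 1)^2 + 5) = (j(-j^2 - j + 4)) + (j - 3(j + 1)^2 + 5).
Simplifying, A(j+1) = -(j + 1)(j^2 + 3j - 2) = -(j+1)((j+1)^2 + (j+1) - 4),
which is the closed form with t = j+1.
This completes the induction.

A(t) = -t(t^2 + t - 4)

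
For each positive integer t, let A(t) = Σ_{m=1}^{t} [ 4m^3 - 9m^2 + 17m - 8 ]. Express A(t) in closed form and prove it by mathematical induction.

A(t) = t(t^3 - t^2 + 5t - 1)

We claim A(t) = t(t^3 - t^2 + 5t - 1) for all t ≥ 1.
For the base case t = 1: A(1) = 4, and the closed form gives 4. They agree.
Suppose the result is true for t = m, so A(m) = m(m^3 - m^2 + 5m - 1).
Then A(m+1) = A(m) + (4m^3 + 3m^2 + 11m + 4) = (m(m^3 - m^2 + 5m - 1)) + (4m^3 + 3m^2 + 11m + 4).
Simplifying, A(m+1) = (m + 1)(m^3 + 2m^2 + 6m + 4) = (m+1)((m+1)^3 - (m+1)^2 + 5(m+1) - 1),
which is the closed form with t = m+1.
Hence, by induction on t, the claim holds for every t ≥ 1.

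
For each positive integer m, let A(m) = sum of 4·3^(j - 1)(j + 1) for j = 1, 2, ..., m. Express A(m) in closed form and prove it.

A(m) = 3^m(2m + 1) - 1

We claim A(m) = 3^m(2m + 1) - 1 for all m ≥ 1.
When m = 1: A(1) = 8, and the closed form gives 8. They agree.
Inductive step: assume the claim holds for m = j, so A(j) = 3^j(2j + 1) - 1.
Then A(j+1) = A(j) + (4·3^j(j + 2)) = (3^j(2j + 1) - 1) + (4·3^j(j + 2)).
Simplifying, A(j+1) = 6·3^j·j + 9·3^j - 1 = 3^(j+1)(2(j+1) + 1) - 1,
which is the closed form with m = j+1.
Hence, by induction on m, the claim holds for every m ≥ 1.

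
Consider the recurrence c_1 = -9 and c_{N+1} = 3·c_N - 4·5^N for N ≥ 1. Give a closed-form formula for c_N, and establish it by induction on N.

Computing the first terms: c_1 = -9, c_2 = -47, c_3 = -241. This suggests c_N = 3^(N - 1) - 2·5^N.
When N = 1: the formula gives -9 = -9 = c_1.
Suppose the result is true for N = r, so c_r = 3^(r - 1) - 2·5^r.
Then c_{r+1} = 3·c_r - 4·5^r = 3·(3^(r - 1) - 2·5^r) - 4·5^r = 3^r - 2·5^(r + 1) = 3^((r+1) - 1) - 2·5^(r+1),
which is the claimed formula at N = r+1.
By the principle of mathematical induction, the result holds for all N ≥ 1.

c_N = 3^(N - 1) - 2·5^N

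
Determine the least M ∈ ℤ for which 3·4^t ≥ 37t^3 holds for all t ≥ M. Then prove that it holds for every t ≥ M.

At t = 5: 3072 < 4625, so the inequality fails and M ≥ 6. We prove 3·4^t ≥ 37t^3 for all t ≥ 6.
Base step (t = 6): 3·4^t = 12288 and 37t^3 = 7992, so 12288 ≥ 7992.
Suppose the result is true for t = k, so 3·4^k ≥ 37k^3.
Then 3·4^(k + 1) = 4·(3·4^k) ≥ 4·(37k^3).
Also, for k ≥ 6 we have 4·(37k^3) ≥ 37(k+1)^3, since 4 ≥ (1 + 1/k)^3 for all k ≥ 6.
Combining, 3·4^(k + 1) ≥ 37(k+1)^3.
This completes the induction.
Hence the smallest such M is 6.

M = 6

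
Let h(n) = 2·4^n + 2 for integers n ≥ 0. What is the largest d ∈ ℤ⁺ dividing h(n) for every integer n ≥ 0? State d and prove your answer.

d = 2

Computing the first values: h(0) = 4 and h(1) = 10; gcd(4, 10) = 2, so d ≤ 2.
We prove 2 | 2·4^n + 2 for all n ≥ 0 by induction on n.
For the base case n = 0: h(0) = 4 = 2·(2), so 2 | h(0).
Inductive step: suppose the statement holds for some p ≥ 0, i.e. 2 | h(p). Then
h(p+1) = 2·4^(p+1) + 2 = 4·(2·4^p + 2) - 6 = 4·h(p) - 6. The first term is divisible by 2 by the inductive hypothesis, and -6 is divisible by 2. Hence 2 | h(p+1).
Hence, by induction on n, the claim holds for every n ≥ 0.
Therefore the largest such d is 2.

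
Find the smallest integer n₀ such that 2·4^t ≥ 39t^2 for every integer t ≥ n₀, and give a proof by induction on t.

n₀ = 5

At t = 4: 512 < 624, so the inequality fails and n₀ ≥ 5. We prove 2·4^t ≥ 39t^2 for all t ≥ 5.
Base case (t = 5): 2·4^t = 2048 and 39t^2 = 975, so 2048 ≥ 975.
Inductive step: suppose the statement holds for some i ≥ 5, so 2·4^i ≥ 39i^2.
Then 2·4^(i + 1) = 4·(2·4^i) ≥ 4·(39i^2).
Also, for i ≥ 5 we have 4·(39i^2) ≥ 39(i+1)^2, since 4 ≥ (1 + 1/i)^2 for all i ≥ 5.
Combining, 2·4^(i + 1) ≥ 39(i+1)^2.
By the principle of mathematical induction, the result holds for all t ≥ 5.
Hence the smallest such n₀ is 5.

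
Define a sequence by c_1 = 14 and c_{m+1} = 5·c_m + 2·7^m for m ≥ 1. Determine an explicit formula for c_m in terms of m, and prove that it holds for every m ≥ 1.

c_m = 7·5^(m - 1) + 7^m

Computing the first terms: c_1 = 14, c_2 = 84, c_3 = 518. This suggests c_m = 7·5^(m - 1) + 7^m.
For the base case m = 1: the formula gives 14 = 14 = c_1.
Inductive step: assume the claim holds for m = j, so c_j = 7·5^(j - 1) + 7^j.
Then c_{j+1} = 5·c_j + 2·7^j = 5·(7·5^(j - 1) + 7^j) + 2·7^j = 7·5^j + 7^(j + 1) = 7·5^((j+1) - 1) + 7^(j+1),
which is the claimed formula at m = j+1.
This completes the induction.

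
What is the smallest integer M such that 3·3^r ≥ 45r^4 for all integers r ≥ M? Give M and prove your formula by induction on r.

At r = 11: 531441 < 658845, so the inequality fails and M ≥ 12. We prove 3·3^r ≥ 45r^4 for all r ≥ 12.
Base step (r = 12): 3·3^r = 1594323 and 45r^4 = 933120, so 1594323 ≥ 933120.
Inductive step: suppose the statement holds for some i ≥ 12, so 3·3^i ≥ 45i^4.
Then 3·3^(i + 1) = 3·(3·3^i) ≥ 3·(45i^4).
Also, for i ≥ 12 we have 3·(45i^4) ≥ 45(i+1)^4, since 3 ≥ (1 + 1/i)^4 for all i ≥ 12.
Combining, 3·3^(i + 1) ≥ 45(i+1)^4.
By the principle of mathematical induction, the result holds for all r ≥ 12.
Hence the smallest such M is 12.

M = 12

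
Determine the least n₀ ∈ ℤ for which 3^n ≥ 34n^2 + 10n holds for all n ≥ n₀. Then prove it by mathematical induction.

At n = 6: 729 < 1284, so the inequality fails and n₀ ≥ 7. We prove 3^n ≥ 34n^2 + 10n for all n ≥ 7.
Base case (n = 7): 3^n = 2187 and 34n^2 + 10n = 1736, so 2187 ≥ 1736.
Suppose the result is true for n = r, so 3^r ≥ 34r^2 + 10r.
Then 3^(r + 1) = 3·(3^r) ≥ 3·(34r^2 + 10r).
Also, for r ≥ 7 we have 3·(34r^2 + 10r) ≥ 34(r+1)^2 + 10(r+1), since 3·(34r^2 + 10r) − (34(r+1)^2 + 10(r+1)) = 68r^2 - 48r - 44, which is nonnegative for all r ≥ 7.
Combining, 3^(r + 1) ≥ 34(r+1)^2 + 10(r+1).
By induction, the statement is established for all n ≥ 7.
Hence the smallest such n₀ is 7.

n₀ = 7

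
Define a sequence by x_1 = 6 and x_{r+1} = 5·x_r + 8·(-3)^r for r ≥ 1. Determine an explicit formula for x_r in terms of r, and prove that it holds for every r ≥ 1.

Computing the first terms: x_1 = 6, x_2 = 6, x_3 = 102. This suggests x_r = -(-3)^r + 3·5^(r - 1).
For the base case r = 1: the formula gives 6 = 6 = x_1.
Inductive step: assume the claim holds for r = m, so x_m = -(-3)^m + 3·5^(m - 1).
Then x_{m+1} = 5·x_m + 8·(-3)^m = 5·(-(-3)^m + 3·5^(m - 1)) + 8·(-3)^m = -(-3)^(m + 1) + 3·5^m = -(-3)^(m+1) + 3·5^((m+1) - 1),
which is the claimed formula at r = m+1.
This completes the induction.

x_r = -(-3)^r + 3·5^(r - 1)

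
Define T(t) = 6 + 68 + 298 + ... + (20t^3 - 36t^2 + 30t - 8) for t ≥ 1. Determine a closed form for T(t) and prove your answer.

We claim T(t) = t(5t^3 - 2t^2 + 2t + 1) for all t ≥ 1.
For the base case t = 1: T(1) = 6, and the closed form gives 6. They agree.
Suppose the result is true for t = r, so T(r) = r(5r^3 - 2r^2 + 2r + 1).
Then T(r+1) = T(r) + (20r^3 + 24r^2 + 18r + 6) = (r(5r^3 - 2r^2 + 2r + 1)) + (20r^3 + 24r^2 + 18r + 6).
Simplifying, T(r+1) = (r + 1)(5r^3 + 13r^2 + 13r + 6) = (r+1)(5(r+1)^3 - 2(r+1)^2 + 2(r+1) + 1),
which is the closed form with t = r+1.
Hence, by induction on t, the claim holds for every t ≥ 1.

T(t) = t(5t^3 - 2t^2 + 2t + 1)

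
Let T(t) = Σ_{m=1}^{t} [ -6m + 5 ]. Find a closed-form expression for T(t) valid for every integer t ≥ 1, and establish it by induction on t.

T(t) = -t(3t - 2)

We claim T(t) = -t(3t - 2) for all t ≥ 1.
When t = 1: T(1) = -1, and the closed form gives -1. They agree.
Suppose the result is true for t = m, so T(m) = m(-3m + 2).
Then T(m+1) = T(m) + (-6m - 1) = (m(-3m + 2)) + (-6m - 1).
Simplifying, T(m+1) = -(m + 1)(3m + 1) = -(m+1)(3(m+1) - 2),
which is the closed form with t = m+1.
Hence, by induction on t, the claim holds for every t ≥ 1.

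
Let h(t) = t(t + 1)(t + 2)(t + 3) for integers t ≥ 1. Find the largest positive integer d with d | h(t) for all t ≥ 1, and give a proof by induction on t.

d = 24

Computing the first values: h(1) = 24 and h(2) = 120; gcd(24, 120) = 24, so d ≤ 24.
We prove 24 | t(t + 1)(t + 2)(t + 3) for all t ≥ 1 by induction on t.
Base case (t = 1): h(1) = 24 = 24·(1), so 24 | h(1).
Inductive step: assume the claim holds for t = m, i.e. 24 | h(m). Then
h(m+1) − h(m) = (m+1)·(m+2)·(m+3)·(m+4) − m·(m+1)·(m+2)·(m+3) = (m+1)·(m+2)·(m+3)·[(m+4) − m] = 4·(m+1)·(m+2)·(m+3). The product of 3 consecutive integers is divisible by (3)! = 6, so h(m+1) − h(m) is divisible by 4·6 = 24. By the inductive hypothesis 24 | h(m), hence 24 | h(m+1).
This completes the induction.
Therefore the largest such d is 24.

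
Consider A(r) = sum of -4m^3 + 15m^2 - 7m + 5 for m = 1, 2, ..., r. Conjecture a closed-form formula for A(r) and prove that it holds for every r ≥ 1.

We claim A(r) = -r(r - 4)(r^2 + r + 1) for all r ≥ 1.
When r = 1: A(1) = 9, and the closed form gives 9. They agree.
Suppose the result is true for r = m, so A(m) = m(-m^3 + 3m^2 + 3m + 4).
Then A(m+1) = A(m) + (-4m^3 + 3m^2 + 11m + 9) = (m(-m^3 + 3m^2 + 3m + 4)) + (-4m^3 + 3m^2 + 11m + 9).
Simplifying, A(m+1) = -(m - 3)(m + 1)(m^2 + 3m + 3) = -(m+1)((m+1) - 4)((m+1)^2 + (m+1) + 1),
which is the closed form with r = m+1.
This completes the induction.

A(r) = -r(r - 4)(r^2 + r + 1)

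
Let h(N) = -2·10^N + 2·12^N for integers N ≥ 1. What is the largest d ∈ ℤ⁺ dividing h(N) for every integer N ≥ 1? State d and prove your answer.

Computing the first values: h(1) = 4 and h(2) = 88; gcd(4, 88) = 4, so d ≤ 4.
We prove 4 | -2·10^N + 2·12^N for all N ≥ 1 by induction on N.
For the base case N = 1: h(1) = 4 = 4·(1), so 4 | h(1).
Suppose the result is true for N = k, i.e. 4 | h(k). Then
h(k+1) − 12·h(k) = (-2·10^(k+1) + 2·12^(k+1)) − 12·(-2·10^k + 2·12^k) = (-2)·10^k·(10 − 12) = (4)·10^k. Since 4 | h(k) by the inductive hypothesis, 4 | 12·h(k); and 4 | 4 since 4 = 4·1. Therefore 4 | h(k+1).
By induction, the statement is established for all N ≥ 1.
Therefore the largest such d is 4.

d = 4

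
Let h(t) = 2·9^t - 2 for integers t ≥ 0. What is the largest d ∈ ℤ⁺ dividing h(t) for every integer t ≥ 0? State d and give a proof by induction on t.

Computing the first values: h(0) = 0 and h(1) = 16; gcd(0, 16) = 16, so d ≤ 16.
We prove 16 | 2·9^t - 2 for all t ≥ 0 by induction on t.
For the base case t = 0: h(0) = 0 = 16·(0), so 16 | h(0).
Inductive step: assume the claim holds for t = p, i.e. 16 | h(p). Then
h(p+1) = 2·9^(p+1) - 2 = 9·(2·9^p - 2) + 16 = 9·h(p) + 16. The first term is divisible by 16 by the inductive hypothesis, and 16 is divisible by 16. Hence 16 | h(p+1).
Hence, by induction on t, the claim holds for every t ≥ 0.
Therefore the largest such d is 16.

d = 16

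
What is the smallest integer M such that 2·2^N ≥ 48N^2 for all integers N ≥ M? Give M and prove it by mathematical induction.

At N = 11: 4096 < 5808, so the inequality fails and M ≥ 12. We prove 2·2^N ≥ 48N^2 for all N ≥ 12.
When N = 12: 2·2^N = 8192 and 48N^2 = 6912, so 8192 ≥ 6912.
Suppose the result is true for N = k, so 2·2^k ≥ 48k^2.
Then 2·2^(k + 1) = 2·(2·2^k) ≥ 2·(48k^2).
Also, for k ≥ 12 we have 2·(48k^2) ≥ 48(k+1)^2, since 2 ≥ (1 + 1/k)^2 for all k ≥ 12.
Combining, 2·2^(k + 1) ≥ 48(k+1)^2.
Hence, by induction on N, the claim holds for every N ≥ 12.
Hence the smallest such M is 12.

M = 12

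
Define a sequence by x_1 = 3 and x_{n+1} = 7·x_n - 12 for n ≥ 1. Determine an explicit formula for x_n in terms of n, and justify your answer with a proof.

Computing the first terms: x_1 = 3, x_2 = 9, x_3 = 51. This suggests x_n = 7^(n - 1) + 2.
For the base case n = 1: the formula gives 3 = 3 = x_1.
Inductive step: assume the claim holds for n = r, so x_r = 7^(r - 1) + 2.
Then x_{r+1} = 7·x_r - 12 = 7·(7^(r - 1) + 2) - 12 = 7^r + 2 = 7^((r+1) - 1) + 2,
which is the claimed formula at n = r+1.
Hence, by induction on n, the claim holds for every n ≥ 1.

x_n = 7^(n - 1) + 2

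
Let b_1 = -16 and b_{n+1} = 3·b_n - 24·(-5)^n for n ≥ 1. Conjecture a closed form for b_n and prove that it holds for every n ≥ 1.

b_n = 3(-5)^n - 3^(n - 1)

Computing the first terms: b_1 = -16, b_2 = 72, b_3 = -384. This suggests b_n = 3(-5)^n - 3^(n - 1).
Base case (n = 1): the formula gives -16 = -16 = b_1.
Inductive step: assume the claim holds for n = m, so b_m = 3(-5)^m - 3^(m - 1).
Then b_{m+1} = 3·b_m - 24·(-5)^m = 3·(3(-5)^m - 3^(m - 1)) - 24·(-5)^m = 3(-5)^(m + 1) - 3^m = 3(-5)^(m+1) - 3^((m+1) - 1),
which is the claimed formula at n = m+1.
By the principle of mathematical induction, the result holds for all n ≥ 1.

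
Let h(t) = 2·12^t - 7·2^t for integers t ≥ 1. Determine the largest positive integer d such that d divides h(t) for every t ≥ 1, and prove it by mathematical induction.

Computing the first values: h(1) = 10 and h(2) = 260; gcd(10, 260) = 10, so d ≤ 10.
We prove 10 | 2·12^t - 7·2^t for all t ≥ 1 by induction on t.
When t = 1: h(1) = 10 = 10·(1), so 10 | h(1).
For the inductive step, assume it holds for an arbitrary i ≥ 1, i.e. 10 | h(i). Then
h(i+1) − 12·h(i) = (2·12^(i+1) - 7·2^(i+1)) − 12·(2·12^i - 7·2^i) = (-7)·2^i·(2 − 12) = (70)·2^i. Since 10 | h(i) by the inductive hypothesis, 10 | 12·h(i); and 10 | 70 since 70 = 10·7. Therefore 10 | h(i+1).
Hence, by induction on t, the claim holds for every t ≥ 1.
Therefore the largest such d is 10.

d = 10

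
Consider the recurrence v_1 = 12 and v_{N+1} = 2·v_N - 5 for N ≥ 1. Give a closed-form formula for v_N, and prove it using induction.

Computing the first terms: v_1 = 12, v_2 = 19, v_3 = 33. This suggests v_N = 7·2^(N - 1) + 5.
When N = 1: the formula gives 12 = 12 = v_1.
Suppose the result is true for N = p, so v_p = 7·2^(p - 1) + 5.
Then v_{p+1} = 2·v_p - 5 = 2·(7·2^(p - 1) + 5) - 5 = 7·2^p + 5 = 7·2^((p+1) - 1) + 5,
which is the claimed formula at N = p+1.
By induction, the statement is established for all N ≥ 1.

v_N = 7·2^(N - 1) + 5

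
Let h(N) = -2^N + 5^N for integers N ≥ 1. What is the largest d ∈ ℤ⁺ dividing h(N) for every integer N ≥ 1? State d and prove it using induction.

d = 3

Computing the first values: h(1) = 3 and h(2) = 21; gcd(3, 21) = 3, so d ≤ 3.
We prove 3 | -2^N + 5^N for all N ≥ 1 by induction on N.
For the base case N = 1: h(1) = 3 = 3·(1), so 3 | h(1).
Inductive step: assume the claim holds for N = k, i.e. 3 | h(k). Then
5^{k+1} − 2^{k+1} = 5·5^k − 2·2^k = 5·(5^k − 2^k) + (3)·2^k. The first term is divisible by 3 by the inductive hypothesis, and the second term (3)·2^k is divisible by 3 since 3 | 3. Hence 3 | h(k+1).
By induction, the statement is established for all N ≥ 1.
Therefore the largest such d is 3.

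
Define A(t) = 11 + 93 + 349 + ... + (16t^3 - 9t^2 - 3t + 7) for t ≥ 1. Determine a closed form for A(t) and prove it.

We claim A(t) = t(4t^3 + 5t^2 - 2t + 4) for all t ≥ 1.
Base case (t = 1): A(1) = 11, and the closed form gives 11. They agree.
Inductive step: suppose the statement holds for some m ≥ 1, so A(m) = m(4m^3 + 5m^2 - 2m + 4).
Then A(m+1) = A(m) + (16m^3 + 39m^2 + 27m + 11) = (m(4m^3 + 5m^2 - 2m + 4)) + (16m^3 + 39m^2 + 27m + 11).
Simplifying, A(m+1) = (m + 1)(4m^3 + 17m^2 + 20m + 11) = (m+1)(4(m+1)^3 + 5(m+1)^2 - 2(m+1) + 4),
which is the closed form with t = m+1.
By the principle of mathematical induction, the result holds for all t ≥ 1.

A(t) = t(4t^3 + 5t^2 - 2t + 4)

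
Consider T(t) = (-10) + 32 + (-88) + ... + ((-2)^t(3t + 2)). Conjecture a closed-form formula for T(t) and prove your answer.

We claim T(t) = 2(-2)^t(t + 1) - 2 for all t ≥ 1.
Base step (t = 1): T(1) = -10, and the closed form gives -10. They agree.
Suppose the result is true for t = i, so T(i) = 2(-2)^i(i + 1) - 2.
Then T(i+1) = T(i) + ((-2)^(i + 1)(3i + 5)) = (2(-2)^i(i + 1) - 2) + ((-2)^(i + 1)(3i + 5)).
Simplifying, T(i+1) = -4(-2)^i·i - 8(-2)^i - 2 = 2(-2)^(i+1)((i+1) + 1) - 2,
which is the closed form with t = i+1.
Hence, by induction on t, the claim holds for every t ≥ 1.

T(t) = 2(-2)^t(t + 1) - 2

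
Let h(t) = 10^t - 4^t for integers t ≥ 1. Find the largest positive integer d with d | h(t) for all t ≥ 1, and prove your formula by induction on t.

Computing the first values: h(1) = 6 and h(2) = 84; gcd(6, 84) = 6, so d ≤ 6.
We prove 6 | 10^t - 4^t for all t ≥ 1 by induction on t.
Base step (t = 1): h(1) = 6 = 6·(1), so 6 | h(1).
Inductive step: suppose the statement holds for some i ≥ 1, i.e. 6 | h(i). Then
10^{i+1} − 4^{i+1} = 10·10^i − 4·4^i = 10·(10^i − 4^i) + (6)·4^i. The first term is divisible by 6 by the inductive hypothesis, and the second term (6)·4^i is divisible by 6 since 6 | 6. Hence 6 | h(i+1).
By induction, the statement is established for all t ≥ 1.
Therefore the largest such d is 6.

d = 6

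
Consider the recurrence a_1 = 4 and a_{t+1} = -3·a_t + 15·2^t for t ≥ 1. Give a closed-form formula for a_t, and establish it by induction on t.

a_t = -2(-3)^(t - 1) + 3·2^t

Computing the first terms: a_1 = 4, a_2 = 18, a_3 = 6. This suggests a_t = -2(-3)^(t - 1) + 3·2^t.
Base case (t = 1): the formula gives 4 = 4 = a_1.
Inductive step: assume the claim holds for t = j, so a_j = -2(-3)^(j - 1) + 3·2^j.
Then a_{j+1} = -3·a_j + 15·2^j = -3·(-2(-3)^(j - 1) + 3·2^j) + 15·2^j = -2(-3)^j + 3·2^(j + 1) = -2(-3)^((j+1) - 1) + 3·2^(j+1),
which is the claimed formula at t = j+1.
By the principle of mathematical induction, the result holds for all t ≥ 1.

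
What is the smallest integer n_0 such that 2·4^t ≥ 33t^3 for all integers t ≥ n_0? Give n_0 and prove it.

n_0 = 6

At t = 5: 2048 < 4125, so the inequality fails and n_0 ≥ 6. We prove 2·4^t ≥ 33t^3 for all t ≥ 6.
When t = 6: 2·4^t = 8192 and 33t^3 = 7128, so 8192 ≥ 7128.
Inductive step: suppose the statement holds for some i ≥ 6, so 2·4^i ≥ 33i^3.
Then 2·4^(i + 1) = 4·(2·4^i) ≥ 4·(33i^3).
Also, for i ≥ 6 we have 4·(33i^3) ≥ 33(i+1)^3, since 4 ≥ (1 + 1/i)^3 for all i ≥ 6.
Combining, 2·4^(i + 1) ≥ 33(i+1)^3.
By the principle of mathematical induction, the result holds for all t ≥ 6.
Hence the smallest such n_0 is 6.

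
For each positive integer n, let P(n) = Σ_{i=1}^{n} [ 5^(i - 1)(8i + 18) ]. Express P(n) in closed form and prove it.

P(n) = 2·5^n(n + 2) - 4

We claim P(n) = 2·5^n(n + 2) - 4 for all n ≥ 1.
When n = 1: P(1) = 26, and the closed form gives 26. They agree.
For the inductive step, assume it holds for an arbitrary i ≥ 1, so P(i) = 2·5^i(i + 2) - 4.
Then P(i+1) = P(i) + (5^i(8i + 26)) = (2·5^i(i + 2) - 4) + (5^i(8i + 26)).
Simplifying, P(i+1) = 10·5^i·i + 30·5^i - 4 = 2·5^(i+1)((i+1) + 2) - 4,
which is the closed form with n = i+1.
By induction, the statement is established for all n ≥ 1.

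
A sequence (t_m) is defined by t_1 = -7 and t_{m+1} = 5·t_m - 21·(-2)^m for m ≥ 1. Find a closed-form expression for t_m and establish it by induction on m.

Computing the first terms: t_1 = -7, t_2 = 7, t_3 = -49. This suggests t_m = 3(-2)^m - 5^(m - 1).
When m = 1: the formula gives -7 = -7 = t_1.
Inductive step: suppose the statement holds for some r ≥ 1, so t_r = 3(-2)^r - 5^(r - 1).
Then t_{r+1} = 5·t_r - 21·(-2)^r = 5·(3(-2)^r - 5^(r - 1)) - 21·(-2)^r = 3(-2)^(r + 1) - 5^r = 3(-2)^(r+1) - 5^((r+1) - 1),
which is the claimed formula at m = r+1.
Hence, by induction on m, the claim holds for every m ≥ 1.

t_m = 3(-2)^m - 5^(m - 1)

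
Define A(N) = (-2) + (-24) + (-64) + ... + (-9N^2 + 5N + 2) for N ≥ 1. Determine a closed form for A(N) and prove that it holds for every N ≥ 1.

A(N) = -N(3N^2 + 2N - 3)

We claim A(N) = -N(3N^2 + 2N - 3) for all N ≥ 1.
Base case (N = 1): A(1) = -2, and the closed form gives -2. They agree.
Inductive step: suppose the statement holds for some p ≥ 1, so A(p) = p(-3p^2 - 2p + 3).
Then A(p+1) = A(p) + (5p - 9(p + 1)^2 + 7) = (p(-3p^2 - 2p + 3)) + (5p - 9(p + 1)^2 + 7).
Simplifying, A(p+1) = -(p + 1)(3p^2 + 8p + 2) = -(p+1)(3(p+1)^2 + 2(p+1) - 3),
which is the closed form with N = p+1.
By the principle of mathematical induction, the result holds for all N ≥ 1.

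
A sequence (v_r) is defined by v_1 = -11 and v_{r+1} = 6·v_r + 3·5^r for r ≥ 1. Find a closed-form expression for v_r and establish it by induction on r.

v_r = -3·5^r + 4·6^(r - 1)

Computing the first terms: v_1 = -11, v_2 = -51, v_3 = -231. This suggests v_r = -3·5^r + 4·6^(r - 1).
Base step (r = 1): the formula gives -11 = -11 = v_1.
Inductive step: suppose the statement holds for some j ≥ 1, so v_j = -3·5^j + 4·6^(j - 1).
Then v_{j+1} = 6·v_j + 3·5^j = 6·(-3·5^j + 4·6^(j - 1)) + 3·5^j = -3·5^(j + 1) + 4·6^j = -3·5^(j+1) + 4·6^((j+1) - 1),
which is the claimed formula at r = j+1.
Hence, by induction on r, the claim holds for every r ≥ 1.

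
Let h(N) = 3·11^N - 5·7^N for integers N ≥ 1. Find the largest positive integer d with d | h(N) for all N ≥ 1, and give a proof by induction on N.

d = 2

Computing the first values: h(1) = -2 and h(2) = 118; gcd(-2, 118) = 2, so d ≤ 2.
We prove 2 | 3·11^N - 5·7^N for all N ≥ 1 by induction on N.
Base case (N = 1): h(1) = -2 = 2·(-1), so 2 | h(1).
Suppose the result is true for N = p, i.e. 2 | h(p). Then
h(p+1) − 11·h(p) = (3·11^(p+1) - 5·7^(p+1)) − 11·(3·11^p - 5·7^p) = (-5)·7^p·(7 − 11) = (20)·7^p. Since 2 | h(p) by the inductive hypothesis, 2 | 11·h(p); and 2 | 20 since 20 = 2·10. Therefore 2 | h(p+1).
Hence, by induction on N, the claim holds for every N ≥ 1.
Therefore the largest such d is 2.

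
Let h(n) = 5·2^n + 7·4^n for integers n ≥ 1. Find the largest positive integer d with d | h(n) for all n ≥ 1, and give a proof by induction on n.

d = 2

Computing the first values: h(1) = 38 and h(2) = 132; gcd(38, 132) = 2, so d ≤ 2.
We prove 2 | 5·2^n + 7·4^n for all n ≥ 1 by induction on n.
Base step (n = 1): h(1) = 38 = 2·(19), so 2 | h(1).
Inductive step: suppose the statement holds for some j ≥ 1, i.e. 2 | h(j). Then
h(j+1) − 4·h(j) = (5·2^(j+1) + 7·4^(j+1)) − 4·(5·2^j + 7·4^j) = (5)·2^j·(2 − 4) = (-10)·2^j. Since 2 | h(j) by the inductive hypothesis, 2 | 4·h(j); and 2 | -10 since -10 = 2·-5. Therefore 2 | h(j+1).
By induction, the statement is established for all n ≥ 1.
Therefore the largest such d is 2.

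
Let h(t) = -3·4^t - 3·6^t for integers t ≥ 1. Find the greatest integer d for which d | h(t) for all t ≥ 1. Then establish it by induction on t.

d = 6

Computing the first values: h(1) = -30 and h(2) = -156; gcd(-30, -156) = 6, so d ≤ 6.
We prove 6 | -3·4^t - 3·6^t for all t ≥ 1 by induction on t.
When t = 1: h(1) = -30 = 6·(-5), so 6 | h(1).
Suppose the result is true for t = r, i.e. 6 | h(r). Then
h(r+1) − 6·h(r) = (-3·4^(r+1) - 3·6^(r+1)) − 6·(-3·4^r - 3·6^r) = (-3)·4^r·(4 − 6) = (6)·4^r. Since 6 | h(r) by the inductive hypothesis, 6 | 6·h(r); and 6 | 6 since 6 = 6·1. Therefore 6 | h(r+1).
By induction, the statement is established for all t ≥ 1.
Therefore the largest such d is 6.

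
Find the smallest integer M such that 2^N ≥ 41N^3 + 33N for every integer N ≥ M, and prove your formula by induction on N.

M = 18

At N = 17: 131072 < 201994, so the inequality fails and M ≥ 18. We prove 2^N ≥ 41N^3 + 33N for all N ≥ 18.
Base step (N = 18): 2^N = 262144 and 41N^3 + 33N = 239706, so 262144 ≥ 239706.
Inductive step: assume the claim holds for N = j, so 2^j ≥ 41j^3 + 33j.
Then 2^(j + 1) = 2·(2^j) ≥ 2·(41j^3 + 33j).
Also, for j ≥ 18 we have 2·(41j^3 + 33j) ≥ 41(j+1)^3 + 33(j+1), since 2·(41j^3 + 33j) − (41(j+1)^3 + 33(j+1)) = 41j^3 - 123j^2 - 90j - 74, which is nonnegative for all j ≥ 18.
Combining, 2^(j + 1) ≥ 41(j+1)^3 + 33(j+1).
Hence, by induction on N, the claim holds for every N ≥ 18.
Hence the smallest such M is 18.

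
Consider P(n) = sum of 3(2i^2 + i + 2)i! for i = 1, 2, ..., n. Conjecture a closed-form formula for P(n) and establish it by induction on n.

We claim P(n) = (6n + 3)(n + 1)! - 3 for all n ≥ 1.
Base step (n = 1): P(1) = 15, and the closed form gives 15. They agree.
Suppose the result is true for n = i, so P(i) = (6i + 3)(i + 1)! - 3.
Then P(i+1) = P(i) + (3(2i^2 + 5i + 5)(i + 1)!) = ((6i + 3)(i + 1)! - 3) + (3(2i^2 + 5i + 5)(i + 1)!).
Simplifying, P(i+1) = (6(i+1) + 3)((i+1) + 1)! - 3,
which is the closed form with n = i+1.
This completes the induction.

P(n) = (6n + 3)(n + 1)! - 3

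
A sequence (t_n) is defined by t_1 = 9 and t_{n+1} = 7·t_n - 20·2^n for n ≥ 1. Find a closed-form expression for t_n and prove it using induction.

t_n = 2^(n + 2) + 7^(n - 1)

Computing the first terms: t_1 = 9, t_2 = 23, t_3 = 81. This suggests t_n = 2^(n + 2) + 7^(n - 1).
When n = 1: the formula gives 9 = 9 = t_1.
Suppose the result is true for n = m, so t_m = 2^(m + 2) + 7^(m - 1).
Then t_{m+1} = 7·t_m - 20·2^m = 7·(2^(m + 2) + 7^(m - 1)) - 20·2^m = 2^(m + 3) + 7^m = 2^((m+1) + 2) + 7^((m+1) - 1),
which is the claimed formula at n = m+1.
This completes the induction.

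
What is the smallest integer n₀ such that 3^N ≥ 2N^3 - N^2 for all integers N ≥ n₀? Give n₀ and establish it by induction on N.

n₀ = 5

At N = 4: 81 < 112, so the inequality fails and n₀ ≥ 5. We prove 3^N ≥ 2N^3 - N^2 for all N ≥ 5.
When N = 5: 3^N = 243 and 2N^3 - N^2 = 225, so 243 ≥ 225.
Inductive step: assume the claim holds for N = r, so 3^r ≥ 2r^3 - r^2.
Then 3^(r + 1) = 3·(3^r) ≥ 3·(2r^3 - r^2).
Also, for r ≥ 5 we have 3·(2r^3 - r^2) ≥ 2(r+1)^3 - (r+1)^2, since 3·(2r^3 - r^2) − (2(r+1)^3 - (r+1)^2) = 4r^3 - 8r^2 - 4r - 1, which is nonnegative for all r ≥ 5.
Combining, 3^(r + 1) ≥ 2(r+1)^3 - (r+1)^2.
This completes the induction.
Hence the smallest such n₀ is 5.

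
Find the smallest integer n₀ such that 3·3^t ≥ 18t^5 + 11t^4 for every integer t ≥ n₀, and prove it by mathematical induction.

n₀ = 14

At t = 13: 4782969 < 6997445, so the inequality fails and n₀ ≥ 14. We prove 3·3^t ≥ 18t^5 + 11t^4 for all t ≥ 14.
For the base case t = 14: 3·3^t = 14348907 and 18t^5 + 11t^4 = 10103408, so 14348907 ≥ 10103408.
Suppose the result is true for t = p, so 3·3^p ≥ 18p^5 + 11p^4.
Then 3·3^(p + 1) = 3·(3·3^p) ≥ 3·(18p^5 + 11p^4).
Also, for p ≥ 14 we have 3·(18p^5 + 11p^4) ≥ 18(p+1)^5 + 11(p+1)^4, since 3·(18p^5 + 11p^4) − (18(p+1)^5 + 11(p+1)^4) = 36p^5 - 68p^4 - 224p^3 - 246p^2 - 134p - 29, which is nonnegative for all p ≥ 14.
Combining, 3·3^(p + 1) ≥ 18(p+1)^5 + 11(p+1)^4.
This completes the induction.
Hence the smallest such n₀ is 14.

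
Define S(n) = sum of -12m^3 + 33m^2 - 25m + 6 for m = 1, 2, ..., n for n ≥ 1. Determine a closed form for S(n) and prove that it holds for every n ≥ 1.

We claim S(n) = -n(3n^3 - 5n^2 - n + 1) for all n ≥ 1.
Base case (n = 1): S(1) = 2, and the closed form gives 2. They agree.
Inductive step: assume the claim holds for n = m, so S(m) = m(-3m^3 + 5m^2 + m - 1).
Then S(m+1) = S(m) + (-12m^3 - 3m^2 + 5m + 2) = (m(-3m^3 + 5m^2 + m - 1)) + (-12m^3 - 3m^2 + 5m + 2).
Simplifying, S(m+1) = -(m + 1)(3m^3 + 4m^2 - 2m - 2) = -(m+1)(3(m+1)^3 - 5(m+1)^2 - (m+1) + 1),
which is the closed form with n = m+1.
By the principle of mathematical induction, the result holds for all n ≥ 1.

S(n) = -n(3n^3 - 5n^2 - n + 1)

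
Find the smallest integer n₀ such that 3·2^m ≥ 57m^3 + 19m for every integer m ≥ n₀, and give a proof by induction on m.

At m = 16: 196608 < 233776, so the inequality fails and n₀ ≥ 17. We prove 3·2^m ≥ 57m^3 + 19m for all m ≥ 17.
Base step (m = 17): 3·2^m = 393216 and 57m^3 + 19m = 280364, so 393216 ≥ 280364.
Suppose the result is true for m = i, so 3·2^i ≥ 57i^3 + 19i.
Then 3·2^(i + 1) = 2·(3·2^i) ≥ 2·(57i^3 + 19i).
Also, for i ≥ 17 we have 2·(57i^3 + 19i) ≥ 57(i+1)^3 + 19(i+1), since 2·(57i^3 + 19i) − (57(i+1)^3 + 19(i+1)) = 57i^3 - 171i^2 - 152i - 76, which is nonnegative for all i ≥ 17.
Combining, 3·2^(i + 1) ≥ 57(i+1)^3 + 19(i+1).
By the principle of mathematical induction, the result holds for all m ≥ 17.
Hence the smallest such n₀ is 17.

n₀ = 17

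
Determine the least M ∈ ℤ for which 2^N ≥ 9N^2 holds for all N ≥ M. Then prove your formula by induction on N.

At N = 9: 512 < 729, so the inequality fails and M ≥ 10. We prove 2^N ≥ 9N^2 for all N ≥ 10.
Base case (N = 10): 2^N = 1024 and 9N^2 = 900, so 1024 ≥ 900.
Inductive step: assume the claim holds for N = p, so 2^p ≥ 9p^2.
Then 2^(p + 1) = 2·(2^p) ≥ 2·(9p^2).
Also, for p ≥ 10 we have 2·(9p^2) ≥ 9(p+1)^2, since 2 ≥ (1 + 1/p)^2 for all p ≥ 10.
Combining, 2^(p + 1) ≥ 9(p+1)^2.
By the principle of mathematical induction, the result holds for all N ≥ 10.
Hence the smallest such M is 10.

M = 10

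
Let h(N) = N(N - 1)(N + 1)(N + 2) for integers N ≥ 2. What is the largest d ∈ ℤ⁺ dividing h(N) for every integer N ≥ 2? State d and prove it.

d = 24

Computing the first values: h(2) = 24 and h(3) = 120; gcd(24, 120) = 24, so d ≤ 24.
We prove 24 | N(N - 1)(N + 1)(N + 2) for all N ≥ 2 by induction on N.
Base step (N = 2): h(2) = 24 = 24·(1), so 24 | h(2).
Inductive step: suppose the statement holds for some k ≥ 2, i.e. 24 | h(k). Then
h(k+1) − h(k) = k·(k+1)·(k+2)·(k+3) − (k-1)·k·(k+1)·(k+2) = k·(k+1)·(k+2)·[(k+3) − (k-1)] = 4·k·(k+1)·(k+2). The product of 3 consecutive integers is divisible by (3)! = 6, so h(k+1) − h(k) is divisible by 4·6 = 24. By the inductive hypothesis 24 | h(k), hence 24 | h(k+1).
By induction, the statement is established for all N ≥ 2.
Therefore the largest such d is 24.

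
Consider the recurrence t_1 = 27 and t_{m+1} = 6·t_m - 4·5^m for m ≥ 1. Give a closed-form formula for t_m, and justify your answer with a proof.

Computing the first terms: t_1 = 27, t_2 = 142, t_3 = 752. This suggests t_m = 4·5^m + 7·6^(m - 1).
When m = 1: the formula gives 27 = 27 = t_1.
For the inductive step, assume it holds for an arbitrary k ≥ 1, so t_k = 4·5^k + 7·6^(k - 1).
Then t_{k+1} = 6·t_k - 4·5^k = 6·(4·5^k + 7·6^(k - 1)) - 4·5^k = 4·5^(k + 1) + 7·6^k = 4·5^(k+1) + 7·6^((k+1) - 1),
which is the claimed formula at m = k+1.
Hence, by induction on m, the claim holds for every m ≥ 1.

t_m = 4·5^m + 7·6^(m - 1)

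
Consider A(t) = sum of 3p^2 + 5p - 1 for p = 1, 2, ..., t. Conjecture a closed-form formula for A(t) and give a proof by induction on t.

We claim A(t) = t(t^2 + 4t + 2) for all t ≥ 1.
For the base case t = 1: A(1) = 7, and the closed form gives 7. They agree.
Inductive step: assume the claim holds for t = p, so A(p) = p(p^2 + 4p + 2).
Then A(p+1) = A(p) + (3p^2 + 11p + 7) = (p(p^2 + 4p + 2)) + (3p^2 + 11p + 7).
Simplifying, A(p+1) = (p + 1)(p^2 + 6p + 7) = (p+1)((p+1)^2 + 4(p+1) + 2),
which is the closed form with t = p+1.
This completes the induction.

A(t) = t(t^2 + 4t + 2)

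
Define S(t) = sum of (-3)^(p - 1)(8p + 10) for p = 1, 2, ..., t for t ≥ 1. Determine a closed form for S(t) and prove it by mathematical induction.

S(t) = -(-3)^t(2t + 3) + 3

We claim S(t) = -(-3)^t(2t + 3) + 3 for all t ≥ 1.
For the base case t = 1: S(1) = 18, and the closed form gives 18. They agree.
For the inductive step, assume it holds for an arbitrary p ≥ 1, so S(p) = -(-3)^p(2p + 3) + 3.
Then S(p+1) = S(p) + ((-3)^p(8p + 18)) = (-(-3)^p(2p + 3) + 3) + ((-3)^p(8p + 18)).
Simplifying, S(p+1) = 6(-3)^p·p + 15(-3)^p + 3 = -(-3)^(p+1)(2(p+1) + 3) + 3,
which is the closed form with t = p+1.
This completes the induction.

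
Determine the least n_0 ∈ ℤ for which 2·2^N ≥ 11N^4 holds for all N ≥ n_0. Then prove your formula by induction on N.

n_0 = 20

At N = 19: 1048576 < 1433531, so the inequality fails and n_0 ≥ 20. We prove 2·2^N ≥ 11N^4 for all N ≥ 20.
When N = 20: 2·2^N = 2097152 and 11N^4 = 1760000, so 2097152 ≥ 1760000.
Inductive step: assume the claim holds for N = m, so 2·2^m ≥ 11m^4.
Then 2·2^(m + 1) = 2·(2·2^m) ≥ 2·(11m^4).
Also, for m ≥ 20 we have 2·(11m^4) ≥ 11(m+1)^4, since 2 ≥ (1 + 1/m)^4 for all m ≥ 20.
Combining, 2·2^(m + 1) ≥ 11(m+1)^4.
Hence, by induction on N, the claim holds for every N ≥ 20.
Hence the smallest such n_0 is 20.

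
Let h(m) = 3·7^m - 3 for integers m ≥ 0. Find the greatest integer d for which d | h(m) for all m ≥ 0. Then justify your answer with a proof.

Computing the first values: h(0) = 0 and h(1) = 18; gcd(0, 18) = 18, so d ≤ 18.
We prove 18 | 3·7^m - 3 for all m ≥ 0 by induction on m.
Base case (m = 0): h(0) = 0 = 18·(0), so 18 | h(0).
For the inductive step, assume it holds for an arbitrary j ≥ 0, i.e. 18 | h(j). Then
h(j+1) = 3·7^(j+1) - 3 = 7·(3·7^j - 3) + 18 = 7·h(j) + 18. The first term is divisible by 18 by the inductive hypothesis, and 18 is divisible by 18. Hence 18 | h(j+1).
By induction, the statement is established for all m ≥ 0.
Therefore the largest such d is 18.

d = 18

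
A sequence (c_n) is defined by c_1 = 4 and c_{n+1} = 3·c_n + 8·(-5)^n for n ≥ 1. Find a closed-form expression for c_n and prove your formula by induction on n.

Computing the first terms: c_1 = 4, c_2 = -28, c_3 = 116. This suggests c_n = -(-5)^n - 3^(n - 1).
Base step (n = 1): the formula gives 4 = 4 = c_1.
For the inductive step, assume it holds for an arbitrary r ≥ 1, so c_r = -(-5)^r - 3^(r - 1).
Then c_{r+1} = 3·c_r + 8·(-5)^r = 3·(-(-5)^r - 3^(r - 1)) + 8·(-5)^r = -(-5)^(r + 1) - 3^r = -(-5)^(r+1) - 3^((r+1) - 1),
which is the claimed formula at n = r+1.
Hence, by induction on n, the claim holds for every n ≥ 1.

c_n = -(-5)^n - 3^(n - 1)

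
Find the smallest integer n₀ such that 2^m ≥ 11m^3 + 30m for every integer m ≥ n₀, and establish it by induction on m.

n₀ = 16

At m = 15: 32768 < 37575, so the inequality fails and n₀ ≥ 16. We prove 2^m ≥ 11m^3 + 30m for all m ≥ 16.
For the base case m = 16: 2^m = 65536 and 11m^3 + 30m = 45536, so 65536 ≥ 45536.
Suppose the result is true for m = i, so 2^i ≥ 11i^3 + 30i.
Then 2^(i + 1) = 2·(2^i) ≥ 2·(11i^3 + 30i).
Also, for i ≥ 16 we have 2·(11i^3 + 30i) ≥ 11(i+1)^3 + 30(i+1), since 2·(11i^3 + 30i) − (11(i+1)^3 + 30(i+1)) = 11i^3 - 33i^2 - 3i - 41, which is nonnegative for all i ≥ 16.
Combining, 2^(i + 1) ≥ 11(i+1)^3 + 30(i+1).
Hence, by induction on m, the claim holds for every m ≥ 16.
Hence the smallest such n₀ is 16.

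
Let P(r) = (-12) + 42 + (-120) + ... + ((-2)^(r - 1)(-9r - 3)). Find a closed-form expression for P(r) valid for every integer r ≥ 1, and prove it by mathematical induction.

P(r) = (-2)^r(3r + 2) - 2

We claim P(r) = (-2)^r(3r + 2) - 2 for all r ≥ 1.
Base case (r = 1): P(1) = -12, and the closed form gives -12. They agree.
Inductive step: assume the claim holds for r = k, so P(k) = (-2)^k(3k + 2) - 2.
Then P(k+1) = P(k) + ((-2)^k(-9k - 12)) = ((-2)^k(3k + 2) - 2) + ((-2)^k(-9k - 12)).
Simplifying, P(k+1) = -6(-2)^k·k - 10(-2)^k - 2 = (-2)^(k+1)(3(k+1) + 2) - 2,
which is the closed form with r = k+1.
Hence, by induction on r, the claim holds for every r ≥ 1.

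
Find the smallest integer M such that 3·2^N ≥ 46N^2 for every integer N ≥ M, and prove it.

M = 11

At N = 10: 3072 < 4600, so the inequality fails and M ≥ 11. We prove 3·2^N ≥ 46N^2 for all N ≥ 11.
For the base case N = 11: 3·2^N = 6144 and 46N^2 = 5566, so 6144 ≥ 5566.
Inductive step: suppose the statement holds for some r ≥ 11, so 3·2^r ≥ 46r^2.
Then 3·2^(r + 1) = 2·(3·2^r) ≥ 2·(46r^2).
Also, for r ≥ 11 we have 2·(46r^2) ≥ 46(r+1)^2, since 2 ≥ (1 + 1/r)^2 for all r ≥ 11.
Combining, 3·2^(r + 1) ≥ 46(r+1)^2.
This completes the induction.
Hence the smallest such M is 11.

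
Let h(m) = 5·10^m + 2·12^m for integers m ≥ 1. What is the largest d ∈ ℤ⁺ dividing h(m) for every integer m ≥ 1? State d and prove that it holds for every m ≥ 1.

d = 2

Computing the first values: h(1) = 74 and h(2) = 788; gcd(74, 788) = 2, so d ≤ 2.
We prove 2 | 5·10^m + 2·12^m for all m ≥ 1 by induction on m.
Base case (m = 1): h(1) = 74 = 2·(37), so 2 | h(1).
Inductive step: suppose the statement holds for some i ≥ 1, i.e. 2 | h(i). Then
h(i+1) − 12·h(i) = (5·10^(i+1) + 2·12^(i+1)) − 12·(5·10^i + 2·12^i) = (5)·10^i·(10 − 12) = (-10)·10^i. Since 2 | h(i) by the inductive hypothesis, 2 | 12·h(i); and 2 | -10 since -10 = 2·-5. Therefore 2 | h(i+1).
This completes the induction.
Therefore the largest such d is 2.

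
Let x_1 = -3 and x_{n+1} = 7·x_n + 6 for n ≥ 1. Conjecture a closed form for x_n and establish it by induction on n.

Computing the first terms: x_1 = -3, x_2 = -15, x_3 = -99. This suggests x_n = -2·7^(n - 1) - 1.
For the base case n = 1: the formula gives -3 = -3 = x_1.
Suppose the result is true for n = k, so x_k = -2·7^(k - 1) - 1.
Then x_{k+1} = 7·x_k + 6 = 7·(-2·7^(k - 1) - 1) + 6 = -2·7^k - 1 = -2·7^((k+1) - 1) - 1,
which is the claimed formula at n = k+1.
Hence, by induction on n, the claim holds for every n ≥ 1.

x_n = -2·7^(n - 1) - 1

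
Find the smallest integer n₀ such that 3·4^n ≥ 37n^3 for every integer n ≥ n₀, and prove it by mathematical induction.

At n = 5: 3072 < 4625, so the inequality fails and n₀ ≥ 6. We prove 3·4^n ≥ 37n^3 for all n ≥ 6.
Base case (n = 6): 3·4^n = 12288 and 37n^3 = 7992, so 12288 ≥ 7992.
Suppose the result is true for n = i, so 3·4^i ≥ 37i^3.
Then 3·4^(i + 1) = 4·(3·4^i) ≥ 4·(37i^3).
Also, for i ≥ 6 we have 4·(37i^3) ≥ 37(i+1)^3, since 4 ≥ (1 + 1/i)^3 for all i ≥ 6.
Combining, 3·4^(i + 1) ≥ 37(i+1)^3.
By the principle of mathematical induction, the result holds for all n ≥ 6.
Hence the smallest such n₀ is 6.

n₀ = 6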